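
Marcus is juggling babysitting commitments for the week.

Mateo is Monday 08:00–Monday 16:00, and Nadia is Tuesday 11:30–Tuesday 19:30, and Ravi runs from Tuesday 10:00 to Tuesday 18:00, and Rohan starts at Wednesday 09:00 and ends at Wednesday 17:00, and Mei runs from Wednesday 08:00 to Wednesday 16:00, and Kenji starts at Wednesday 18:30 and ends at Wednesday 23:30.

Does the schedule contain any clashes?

Yes

Sorted by start: Mateo, Ravi, Nadia, Mei, Rohan, Kenji.
Ravi starts after Mateo ends; Mateo is clear from here.
Nadia starts before Ravi ends → Ravi and Nadia overlap.
That's a conflict, so the schedule is not conflict-free.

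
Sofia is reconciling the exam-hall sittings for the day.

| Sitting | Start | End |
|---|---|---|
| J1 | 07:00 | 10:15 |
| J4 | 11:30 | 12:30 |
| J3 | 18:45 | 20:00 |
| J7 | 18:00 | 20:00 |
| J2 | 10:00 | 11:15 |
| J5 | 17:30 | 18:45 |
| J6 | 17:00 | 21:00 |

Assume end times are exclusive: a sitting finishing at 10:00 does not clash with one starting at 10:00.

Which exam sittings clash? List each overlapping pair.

Check each pair: they overlap iff neither finishes before the other starts.
Sorted by start: J1, J2, J4, J6, J5, J7, J3.
J2 starts before J1 ends → J1 and J2 overlap.
J4 starts after J1 ends, so nothing later overlaps J1 either.
J4 starts after J2 ends, so nothing later overlaps J2 either.
J6 starts after J4 ends, so nothing later overlaps J4 either.
J5 starts before J6 ends → J6 and J5 overlap.
J7 starts before J6 ends → J6 and J7 overlap.
J3 starts before J6 ends → J6 and J3 overlap.
J7 starts before J5 ends → J5 and J7 overlap.
J3 starts exactly when J5 ends (back-to-back, no overlap).
J3 starts before J7 ends → J7 and J3 overlap.

J1 & J2, J3 & J6, J3 & J7, J5 & J6, J5 & J7, J6 & J7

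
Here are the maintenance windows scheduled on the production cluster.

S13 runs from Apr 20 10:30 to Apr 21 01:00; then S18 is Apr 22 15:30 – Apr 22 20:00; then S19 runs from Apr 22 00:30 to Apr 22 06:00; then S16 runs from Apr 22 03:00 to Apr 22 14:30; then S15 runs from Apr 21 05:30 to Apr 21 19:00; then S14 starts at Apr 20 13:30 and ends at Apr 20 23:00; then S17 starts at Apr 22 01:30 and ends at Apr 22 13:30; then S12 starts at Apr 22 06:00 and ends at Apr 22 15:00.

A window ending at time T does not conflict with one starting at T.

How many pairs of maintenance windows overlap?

Sorted by start: S13, S14, S15, S19, S17, S16, S12, S18.
S14 starts before S13 ends → S13 and S14 overlap.
S15 starts after S13 ends — done with S13.
S15 starts after S14 ends — done with S14.
S19 starts after S15 ends — done with S15.
S17 starts before S19 ends → S19 and S17 overlap.
S16 starts before S19 ends → S19 and S16 overlap.
S12 starts exactly when S19 ends (back-to-back, no overlap) — done with S19.
S16 starts before S17 ends → S17 and S16 overlap.
S12 starts before S17 ends → S17 and S12 overlap.
S18 starts after S17 ends.
S12 starts before S16 ends → S16 and S12 overlap.
S18 starts after S16 ends.
S18 starts after S12 ends.
Overlapping pairs: S12 & S16, S12 & S17, S13 & S14, S16 & S17, S16 & S19, S17 & S19 — 6 in total.

6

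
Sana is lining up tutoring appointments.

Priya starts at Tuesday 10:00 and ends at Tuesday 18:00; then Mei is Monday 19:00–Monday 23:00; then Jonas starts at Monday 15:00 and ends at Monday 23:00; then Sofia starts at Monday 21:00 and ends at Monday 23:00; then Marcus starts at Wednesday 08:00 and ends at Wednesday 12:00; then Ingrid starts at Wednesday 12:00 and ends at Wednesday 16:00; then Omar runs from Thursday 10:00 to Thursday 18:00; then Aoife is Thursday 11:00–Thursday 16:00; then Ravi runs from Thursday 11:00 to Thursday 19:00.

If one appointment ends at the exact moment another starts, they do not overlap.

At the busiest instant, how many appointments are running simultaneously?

Sweep the timeline, counting +1 at each start and −1 at each end (ends before starts at a tie):
Monday 15:00 start Jonas → 1
Monday 19:00 start Mei → 2
Monday 21:00 start Sofia → 3
Monday 23:00 end Jonas → 2
Monday 23:00 end Mei → 1
Monday 23:00 end Sofia → 0
Tuesday 10:00 start Priya → 1
Tuesday 18:00 end Priya → 0
Wednesday 08:00 start Marcus → 1
Wednesday 12:00 end Marcus → 0
Wednesday 12:00 start Ingrid → 1
Wednesday 16:00 end Ingrid → 0
Thursday 10:00 start Omar → 1
Thursday 11:00 start Aoife → 2
Thursday 11:00 start Ravi → 3
Thursday 16:00 end Aoife → 2
Thursday 18:00 end Omar → 1
Thursday 19:00 end Ravi → 0
Peak is 3, at Monday 21:00 (Jonas, Mei, Sofia).

3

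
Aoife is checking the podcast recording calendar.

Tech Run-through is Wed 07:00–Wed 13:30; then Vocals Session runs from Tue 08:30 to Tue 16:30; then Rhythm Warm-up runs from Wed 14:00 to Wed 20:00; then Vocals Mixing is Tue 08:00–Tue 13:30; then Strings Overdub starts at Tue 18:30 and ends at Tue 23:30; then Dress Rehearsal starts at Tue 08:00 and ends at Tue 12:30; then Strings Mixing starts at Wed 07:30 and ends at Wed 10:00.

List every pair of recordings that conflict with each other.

Dress Rehearsal & Vocals Mixing, Dress Rehearsal & Vocals Session, Strings Mixing & Tech Run-through, Vocals Mixing & Vocals Session

Two intervals overlap when each starts before the other ends.
Sorted by start: Vocals Mixing, Dress Rehearsal, Vocals Session, Strings Overdub, Tech Run-through, Strings Mixing, Rhythm Warm-up.
Dress Rehearsal starts before Vocals Mixing ends → Vocals Mixing and Dress Rehearsal overlap.
Vocals Session starts before Vocals Mixing ends → Vocals Mixing and Vocals Session overlap.
Strings Overdub starts after Vocals Mixing ends, so Vocals Mixing has no further overlaps.
Vocals Session starts before Dress Rehearsal ends → Dress Rehearsal and Vocals Session overlap.
Strings Overdub starts after Dress Rehearsal ends, so Dress Rehearsal has no further overlaps.
Strings Overdub starts after Vocals Session ends, so Vocals Session has no further overlaps.
Tech Run-through starts after Strings Overdub ends, so Strings Overdub has no further overlaps.
Strings Mixing starts before Tech Run-through ends → Tech Run-through and Strings Mixing overlap.
Rhythm Warm-up starts after Tech Run-through ends.
Rhythm Warm-up starts after Strings Mixing ends.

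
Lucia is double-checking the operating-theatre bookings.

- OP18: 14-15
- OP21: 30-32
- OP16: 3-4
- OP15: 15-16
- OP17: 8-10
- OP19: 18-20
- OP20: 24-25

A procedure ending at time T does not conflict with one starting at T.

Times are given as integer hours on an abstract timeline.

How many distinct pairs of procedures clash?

0

Check each pair: they overlap iff neither finishes before the other starts.
Sorted by start: OP16, OP17, OP18, OP15, OP19, OP20, OP21.
OP17 starts after OP16 ends; OP16 is clear from here.
OP18 starts after OP17 ends; OP17 is clear from here.
OP15 starts exactly when OP18 ends (back-to-back, no overlap); OP18 is clear from here.
OP19 starts after OP15 ends; OP15 is clear from here.
OP20 starts after OP19 ends; OP19 is clear from here.
OP21 starts after OP20 ends.
No pair overlaps.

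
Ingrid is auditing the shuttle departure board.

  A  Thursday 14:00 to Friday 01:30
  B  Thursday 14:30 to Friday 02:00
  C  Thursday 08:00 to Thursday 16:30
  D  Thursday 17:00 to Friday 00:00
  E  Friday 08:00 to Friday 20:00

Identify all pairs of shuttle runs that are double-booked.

Sorted by start: C, A, B, D, E.
A starts before C ends → C and A overlap.
B starts before C ends → C and B overlap.
D starts after C ends; C is clear from here.
B starts before A ends → A and B overlap.
D starts before A ends → A and D overlap.
E starts after A ends.
D starts before B ends → B and D overlap.
E starts after B ends.
E starts after D ends.

A & B, A & C, A & D, B & C, B & D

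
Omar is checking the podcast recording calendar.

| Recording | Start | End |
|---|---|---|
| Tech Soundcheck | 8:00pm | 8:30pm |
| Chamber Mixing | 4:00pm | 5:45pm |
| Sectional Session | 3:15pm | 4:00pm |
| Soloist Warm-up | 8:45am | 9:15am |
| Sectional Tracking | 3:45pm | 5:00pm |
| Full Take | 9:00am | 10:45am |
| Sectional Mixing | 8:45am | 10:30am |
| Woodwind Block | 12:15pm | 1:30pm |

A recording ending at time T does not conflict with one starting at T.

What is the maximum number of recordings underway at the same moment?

Sort all start/end points and keep a running count:
8:45am start Sectional Mixing → 1
8:45am start Soloist Warm-up → 2
9:00am start Full Take → 3
9:15am end Soloist Warm-up → 2
10:30am end Sectional Mixing → 1
10:45am end Full Take → 0
12:15pm start Woodwind Block → 1
1:30pm end Woodwind Block → 0
3:15pm start Sectional Session → 1
3:45pm start Sectional Tracking → 2
4:00pm end Sectional Session → 1
4:00pm start Chamber Mixing → 2
5:00pm end Sectional Tracking → 1
5:45pm end Chamber Mixing → 0
8:00pm start Tech Soundcheck → 1
8:30pm end Tech Soundcheck → 0
Peak is 3, at 9:00am (Full Take, Sectional Mixing, Soloist Warm-up).

3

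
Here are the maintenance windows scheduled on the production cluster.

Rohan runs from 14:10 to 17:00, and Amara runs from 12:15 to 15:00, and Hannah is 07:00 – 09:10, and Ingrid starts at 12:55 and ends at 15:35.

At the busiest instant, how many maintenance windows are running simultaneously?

3

Sort all start/end points and keep a running count:
07:00 start Hannah → 1
09:10 end Hannah → 0
12:15 start Amara → 1
12:55 start Ingrid → 2
14:10 start Rohan → 3
15:00 end Amara → 2
15:35 end Ingrid → 1
17:00 end Rohan → 0
Peak is 3, at 14:10 (Amara, Ingrid, Rohan).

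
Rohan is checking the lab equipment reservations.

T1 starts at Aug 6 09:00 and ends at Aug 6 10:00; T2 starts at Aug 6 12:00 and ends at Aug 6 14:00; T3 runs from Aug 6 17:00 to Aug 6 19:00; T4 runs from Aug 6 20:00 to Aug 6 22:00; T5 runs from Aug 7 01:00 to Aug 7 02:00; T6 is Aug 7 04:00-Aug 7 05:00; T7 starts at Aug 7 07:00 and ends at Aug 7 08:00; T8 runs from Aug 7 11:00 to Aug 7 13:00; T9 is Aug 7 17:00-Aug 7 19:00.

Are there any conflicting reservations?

Sorted by start: T1, T2, T3, T4, T5, T6, T7, T8, T9.
T2 starts after T1 ends — done with T1.
T3 starts after T2 ends — done with T2.
T4 starts after T3 ends — done with T3.
T5 starts after T4 ends — done with T4.
T6 starts after T5 ends — done with T5.
T7 starts after T6 ends — done with T6.
T8 starts after T7 ends — done with T7.
T9 starts after T8 ends.
Every pair is clear; the schedule has no overlaps.

No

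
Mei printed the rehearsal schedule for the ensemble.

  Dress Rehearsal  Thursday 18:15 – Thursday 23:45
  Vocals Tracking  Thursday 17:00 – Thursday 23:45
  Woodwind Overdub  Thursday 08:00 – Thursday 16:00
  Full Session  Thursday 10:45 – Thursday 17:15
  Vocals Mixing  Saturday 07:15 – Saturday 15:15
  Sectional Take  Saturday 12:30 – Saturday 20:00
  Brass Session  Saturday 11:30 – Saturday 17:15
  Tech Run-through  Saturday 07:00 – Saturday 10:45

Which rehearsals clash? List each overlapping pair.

Sorted by start: Woodwind Overdub, Full Session, Vocals Tracking, Dress Rehearsal, Tech Run-through, Vocals Mixing, Brass Session, Sectional Take.
Full Session starts before Woodwind Overdub ends → Woodwind Overdub and Full Session overlap.
Vocals Tracking starts after Woodwind Overdub ends — done with Woodwind Overdub.
Vocals Tracking starts before Full Session ends → Full Session and Vocals Tracking overlap.
Dress Rehearsal starts after Full Session ends — done with Full Session.
Dress Rehearsal starts before Vocals Tracking ends → Vocals Tracking and Dress Rehearsal overlap.
Tech Run-through starts after Vocals Tracking ends — done with Vocals Tracking.
Tech Run-through starts after Dress Rehearsal ends — done with Dress Rehearsal.
Vocals Mixing starts before Tech Run-through ends → Tech Run-through and Vocals Mixing overlap.
Brass Session starts after Tech Run-through ends — done with Tech Run-through.
Brass Session starts before Vocals Mixing ends → Vocals Mixing and Brass Session overlap.
Sectional Take starts before Vocals Mixing ends → Vocals Mixing and Sectional Take overlap.
Sectional Take starts before Brass Session ends → Brass Session and Sectional Take overlap.

Brass Session & Sectional Take, Brass Session & Vocals Mixing, Dress Rehearsal & Vocals Tracking, Full Session & Vocals Tracking, Full Session & Woodwind Overdub, Sectional Take & Vocals Mixing, Tech Run-through & Vocals Mixing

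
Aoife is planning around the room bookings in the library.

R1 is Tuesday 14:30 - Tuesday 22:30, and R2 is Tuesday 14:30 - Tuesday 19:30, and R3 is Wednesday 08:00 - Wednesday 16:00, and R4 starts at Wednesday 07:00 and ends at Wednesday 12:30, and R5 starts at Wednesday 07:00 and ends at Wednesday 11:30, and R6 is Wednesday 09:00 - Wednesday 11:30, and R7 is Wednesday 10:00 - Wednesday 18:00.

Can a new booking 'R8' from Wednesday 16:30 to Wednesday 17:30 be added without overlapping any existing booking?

R1: ends Tuesday 22:30 at or before R8 starts Wednesday 16:30 → clear.
R2: ends Tuesday 19:30 at or before R8 starts Wednesday 16:30 → clear.
R4: ends Wednesday 12:30 at or before R8 starts Wednesday 16:30 → clear.
R5: ends Wednesday 11:30 at or before R8 starts Wednesday 16:30 → clear.
R3: ends Wednesday 16:00 at or before R8 starts Wednesday 16:30 → clear.
R6: ends Wednesday 11:30 at or before R8 starts Wednesday 16:30 → clear.
R7: starts Wednesday 10:00 before R8 ends Wednesday 17:30, and ends Wednesday 18:00 after R8 starts Wednesday 16:30 → overlap.
R8 overlaps R7.

No — it overlaps R7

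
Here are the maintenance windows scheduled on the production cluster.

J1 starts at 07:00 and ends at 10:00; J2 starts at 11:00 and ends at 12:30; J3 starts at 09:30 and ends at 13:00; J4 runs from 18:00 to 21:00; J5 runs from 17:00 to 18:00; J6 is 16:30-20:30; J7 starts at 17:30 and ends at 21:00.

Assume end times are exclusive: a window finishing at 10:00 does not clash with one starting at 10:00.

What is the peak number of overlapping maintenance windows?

3

Sweep the timeline, counting +1 at each start and −1 at each end (ends before starts at a tie):
07:00 start J1 → 1
09:30 start J3 → 2
10:00 end J1 → 1
11:00 start J2 → 2
12:30 end J2 → 1
13:00 end J3 → 0
16:30 start J6 → 1
17:00 start J5 → 2
17:30 start J7 → 3
18:00 end J5 → 2
18:00 start J4 → 3
20:30 end J6 → 2
21:00 end J4 → 1
21:00 end J7 → 0
Peak is 3, at 17:30 (J5, J6, J7).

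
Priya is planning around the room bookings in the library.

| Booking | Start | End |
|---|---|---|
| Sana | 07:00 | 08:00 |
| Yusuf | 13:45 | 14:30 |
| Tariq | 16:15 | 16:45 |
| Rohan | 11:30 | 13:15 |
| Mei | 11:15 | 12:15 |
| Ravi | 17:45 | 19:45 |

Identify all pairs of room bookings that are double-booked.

Sorted by start: Sana, Mei, Rohan, Yusuf, Tariq, Ravi.
Mei starts after Sana ends — done with Sana.
Rohan starts before Mei ends → Mei and Rohan overlap.
Yusuf starts after Mei ends — done with Mei.
Yusuf starts after Rohan ends — done with Rohan.
Tariq starts after Yusuf ends — done with Yusuf.
Ravi starts after Tariq ends.

Mei & Rohan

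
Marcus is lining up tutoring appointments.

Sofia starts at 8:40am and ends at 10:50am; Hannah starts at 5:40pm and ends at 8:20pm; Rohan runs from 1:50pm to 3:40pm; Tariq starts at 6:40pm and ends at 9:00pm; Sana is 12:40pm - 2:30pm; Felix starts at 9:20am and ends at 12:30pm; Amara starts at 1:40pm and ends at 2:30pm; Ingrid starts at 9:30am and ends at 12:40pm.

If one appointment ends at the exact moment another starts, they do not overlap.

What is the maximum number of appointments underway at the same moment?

3

Walk through starts and ends in time order (an end at T is processed before a start at T):
8:40am start Sofia → 1
9:20am start Felix → 2
9:30am start Ingrid → 3
10:50am end Sofia → 2
12:30pm end Felix → 1
12:40pm end Ingrid → 0
12:40pm start Sana → 1
1:40pm start Amara → 2
1:50pm start Rohan → 3
2:30pm end Amara → 2
2:30pm end Sana → 1
3:40pm end Rohan → 0
5:40pm start Hannah → 1
6:40pm start Tariq → 2
8:20pm end Hannah → 1
9:00pm end Tariq → 0
Peak is 3, at 9:30am (Felix, Ingrid, Sofia).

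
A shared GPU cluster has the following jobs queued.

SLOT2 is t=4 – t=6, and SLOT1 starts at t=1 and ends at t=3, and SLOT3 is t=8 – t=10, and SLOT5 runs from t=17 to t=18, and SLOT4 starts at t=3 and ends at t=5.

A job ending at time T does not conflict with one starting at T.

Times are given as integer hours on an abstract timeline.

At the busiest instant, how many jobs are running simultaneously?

2

Sweep the timeline, counting +1 at each start and −1 at each end (ends before starts at a tie):
t=1 start SLOT1 → 1
t=3 end SLOT1 → 0
t=3 start SLOT4 → 1
t=4 start SLOT2 → 2
t=5 end SLOT4 → 1
t=6 end SLOT2 → 0
t=8 start SLOT3 → 1
t=10 end SLOT3 → 0
t=17 start SLOT5 → 1
t=18 end SLOT5 → 0
Peak is 2, at t=4 (SLOT2, SLOT4).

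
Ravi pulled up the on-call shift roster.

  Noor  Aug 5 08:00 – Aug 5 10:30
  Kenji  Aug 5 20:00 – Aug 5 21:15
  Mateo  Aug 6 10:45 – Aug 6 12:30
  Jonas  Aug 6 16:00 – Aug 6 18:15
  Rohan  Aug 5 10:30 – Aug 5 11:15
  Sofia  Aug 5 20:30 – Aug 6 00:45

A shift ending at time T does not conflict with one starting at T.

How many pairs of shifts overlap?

1

Check each pair: they overlap iff neither finishes before the other starts.
Sorted by start: Noor, Rohan, Kenji, Sofia, Mateo, Jonas.
Rohan starts exactly when Noor ends (back-to-back, no overlap); Noor is clear from here.
Kenji starts after Rohan ends; Rohan is clear from here.
Sofia starts before Kenji ends → Kenji and Sofia overlap.
Mateo starts after Kenji ends; Kenji is clear from here.
Mateo starts after Sofia ends; Sofia is clear from here.
Jonas starts after Mateo ends.
Overlapping pairs: Kenji & Sofia — 1 in total.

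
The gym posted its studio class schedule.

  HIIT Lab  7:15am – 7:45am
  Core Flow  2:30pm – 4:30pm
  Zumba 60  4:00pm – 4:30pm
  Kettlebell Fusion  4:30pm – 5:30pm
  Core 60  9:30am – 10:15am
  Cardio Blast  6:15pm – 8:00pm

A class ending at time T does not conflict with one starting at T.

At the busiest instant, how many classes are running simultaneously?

Sort all start/end points and keep a running count:
7:15am start HIIT Lab → 1
7:45am end HIIT Lab → 0
9:30am start Core 60 → 1
10:15am end Core 60 → 0
2:30pm start Core Flow → 1
4:00pm start Zumba 60 → 2
4:30pm end Core Flow → 1
4:30pm end Zumba 60 → 0
4:30pm start Kettlebell Fusion → 1
5:30pm end Kettlebell Fusion → 0
6:15pm start Cardio Blast → 1
8:00pm end Cardio Blast → 0
Peak is 2, at 4:00pm (Core Flow, Zumba 60).

2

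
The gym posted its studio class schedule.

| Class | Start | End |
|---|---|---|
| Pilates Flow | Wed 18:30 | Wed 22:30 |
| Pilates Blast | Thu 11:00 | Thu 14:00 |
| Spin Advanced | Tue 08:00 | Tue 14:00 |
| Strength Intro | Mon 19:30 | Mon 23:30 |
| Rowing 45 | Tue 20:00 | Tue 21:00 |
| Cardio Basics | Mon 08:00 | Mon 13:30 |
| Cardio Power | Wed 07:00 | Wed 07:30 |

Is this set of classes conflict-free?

Yes

Two intervals overlap when each starts before the other ends.
Sorted by start: Cardio Basics, Strength Intro, Spin Advanced, Rowing 45, Cardio Power, Pilates Flow, Pilates Blast.
Strength Intro starts after Cardio Basics ends — done with Cardio Basics.
Spin Advanced starts after Strength Intro ends — done with Strength Intro.
Rowing 45 starts after Spin Advanced ends — done with Spin Advanced.
Cardio Power starts after Rowing 45 ends — done with Rowing 45.
Pilates Flow starts after Cardio Power ends — done with Cardio Power.
Pilates Blast starts after Pilates Flow ends.
Every pair is clear; the schedule has no overlaps.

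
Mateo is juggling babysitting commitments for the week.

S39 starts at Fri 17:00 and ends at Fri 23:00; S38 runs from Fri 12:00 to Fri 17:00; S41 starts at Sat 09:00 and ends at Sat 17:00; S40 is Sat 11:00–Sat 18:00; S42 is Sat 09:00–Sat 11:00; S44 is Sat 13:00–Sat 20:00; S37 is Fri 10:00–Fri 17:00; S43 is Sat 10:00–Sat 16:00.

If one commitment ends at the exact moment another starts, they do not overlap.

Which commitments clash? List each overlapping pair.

S37 & S38, S40 & S41, S40 & S43, S40 & S44, S41 & S42, S41 & S43, S41 & S44, S42 & S43, S43 & S44

Sorted by start: S37, S38, S39, S41, S42, S43, S40, S44.
S38 starts before S37 ends → S37 and S38 overlap.
S39 starts exactly when S37 ends (back-to-back, no overlap); S37 is clear from here.
S39 starts exactly when S38 ends (back-to-back, no overlap); S38 is clear from here.
S41 starts after S39 ends; S39 is clear from here.
S42 starts before S41 ends → S41 and S42 overlap.
S43 starts before S41 ends → S41 and S43 overlap.
S40 starts before S41 ends → S41 and S40 overlap.
S44 starts before S41 ends → S41 and S44 overlap.
S43 starts before S42 ends → S42 and S43 overlap.
S40 starts exactly when S42 ends (back-to-back, no overlap); S42 is clear from here.
S40 starts before S43 ends → S43 and S40 overlap.
S44 starts before S43 ends → S43 and S44 overlap.
S44 starts before S40 ends → S40 and S44 overlap.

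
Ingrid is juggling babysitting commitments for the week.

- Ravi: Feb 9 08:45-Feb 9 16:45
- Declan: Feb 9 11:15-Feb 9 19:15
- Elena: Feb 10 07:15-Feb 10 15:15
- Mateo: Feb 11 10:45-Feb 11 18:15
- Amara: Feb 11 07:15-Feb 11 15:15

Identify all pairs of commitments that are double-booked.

Amara & Mateo, Declan & Ravi

Sorted by start: Ravi, Declan, Elena, Amara, Mateo.
Declan starts before Ravi ends → Ravi and Declan overlap.
Elena starts after Ravi ends; Ravi is clear from here.
Elena starts after Declan ends; Declan is clear from here.
Amara starts after Elena ends; Elena is clear from here.
Mateo starts before Amara ends → Amara and Mateo overlap.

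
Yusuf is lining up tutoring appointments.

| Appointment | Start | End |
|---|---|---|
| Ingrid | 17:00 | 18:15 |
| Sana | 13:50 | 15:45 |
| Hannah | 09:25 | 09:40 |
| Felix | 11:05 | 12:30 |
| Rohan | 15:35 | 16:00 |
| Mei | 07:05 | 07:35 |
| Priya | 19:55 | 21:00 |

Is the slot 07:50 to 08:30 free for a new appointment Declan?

Mei: ends 07:35 at or before Declan starts 07:50 → clear.
Hannah: starts 09:25 at or after Declan ends 08:30 → clear.
Felix: starts 11:05 at or after Declan ends 08:30 → clear.
Sana: starts 13:50 at or after Declan ends 08:30 → clear.
Rohan: starts 15:35 at or after Declan ends 08:30 → clear.
Ingrid: starts 17:00 at or after Declan ends 08:30 → clear.
Priya: starts 19:55 at or after Declan ends 08:30 → clear.

Yes — the slot is free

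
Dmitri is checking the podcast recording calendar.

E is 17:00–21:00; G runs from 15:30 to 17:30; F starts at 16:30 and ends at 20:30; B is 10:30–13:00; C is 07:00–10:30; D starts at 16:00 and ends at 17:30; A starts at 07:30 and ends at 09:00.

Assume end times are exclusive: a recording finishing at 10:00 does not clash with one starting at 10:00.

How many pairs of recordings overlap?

7

Two intervals overlap when each starts before the other ends.
Sorted by start: C, A, B, G, D, F, E.
A starts before C ends → C and A overlap.
B starts exactly when C ends (back-to-back, no overlap), so nothing later overlaps C either.
B starts after A ends, so nothing later overlaps A either.
G starts after B ends, so nothing later overlaps B either.
D starts before G ends → G and D overlap.
F starts before G ends → G and F overlap.
E starts before G ends → G and E overlap.
F starts before D ends → D and F overlap.
E starts before D ends → D and E overlap.
E starts before F ends → F and E overlap.
Overlapping pairs: A & C, D & E, D & F, D & G, E & F, E & G, F & G — 7 in total.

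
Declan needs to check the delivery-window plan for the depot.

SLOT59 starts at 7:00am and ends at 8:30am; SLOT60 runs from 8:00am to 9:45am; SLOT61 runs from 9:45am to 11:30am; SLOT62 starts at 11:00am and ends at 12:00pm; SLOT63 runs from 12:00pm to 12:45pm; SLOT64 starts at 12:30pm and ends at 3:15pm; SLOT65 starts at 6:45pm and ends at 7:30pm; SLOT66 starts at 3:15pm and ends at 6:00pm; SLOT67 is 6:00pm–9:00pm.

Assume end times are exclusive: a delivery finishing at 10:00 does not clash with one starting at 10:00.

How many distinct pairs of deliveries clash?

Check each pair: they overlap iff neither finishes before the other starts.
Sorted by start: SLOT59, SLOT60, SLOT61, SLOT62, SLOT63, SLOT64, SLOT66, SLOT67, SLOT65.
SLOT60 starts before SLOT59 ends → SLOT59 and SLOT60 overlap.
SLOT61 starts after SLOT59 ends — done with SLOT59.
SLOT61 starts exactly when SLOT60 ends (back-to-back, no overlap) — done with SLOT60.
SLOT62 starts before SLOT61 ends → SLOT61 and SLOT62 overlap.
SLOT63 starts after SLOT61 ends — done with SLOT61.
SLOT63 starts exactly when SLOT62 ends (back-to-back, no overlap) — done with SLOT62.
SLOT64 starts before SLOT63 ends → SLOT63 and SLOT64 overlap.
SLOT66 starts after SLOT63 ends — done with SLOT63.
SLOT66 starts exactly when SLOT64 ends (back-to-back, no overlap) — done with SLOT64.
SLOT67 starts exactly when SLOT66 ends (back-to-back, no overlap) — done with SLOT66.
SLOT65 starts before SLOT67 ends → SLOT67 and SLOT65 overlap.
Overlapping pairs: SLOT59 & SLOT60, SLOT61 & SLOT62, SLOT63 & SLOT64, SLOT65 & SLOT67 — 4 in total.

4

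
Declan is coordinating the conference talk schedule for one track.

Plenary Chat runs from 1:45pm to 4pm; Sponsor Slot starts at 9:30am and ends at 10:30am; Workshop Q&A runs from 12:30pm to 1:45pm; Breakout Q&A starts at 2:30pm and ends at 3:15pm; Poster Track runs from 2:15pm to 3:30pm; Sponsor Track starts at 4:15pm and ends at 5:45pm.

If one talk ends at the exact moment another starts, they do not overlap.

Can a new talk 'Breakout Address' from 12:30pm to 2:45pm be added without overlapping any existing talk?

Sponsor Slot: ends 10:30am at or before Breakout Address starts 12:30pm → clear.
Workshop Q&A: starts 12:30pm before Breakout Address ends 2:45pm, and ends 1:45pm after Breakout Address starts 12:30pm → overlap.
Plenary Chat: starts 1:45pm before Breakout Address ends 2:45pm, and ends 4pm after Breakout Address starts 12:30pm → overlap.
Poster Track: starts 2:15pm before Breakout Address ends 2:45pm, and ends 3:30pm after Breakout Address starts 12:30pm → overlap.
Breakout Q&A: starts 2:30pm before Breakout Address ends 2:45pm, and ends 3:15pm after Breakout Address starts 12:30pm → overlap.
Sponsor Track: starts 4:15pm at or after Breakout Address ends 2:45pm → clear.
Breakout Address overlaps Plenary Chat, Workshop Q&A, Breakout Q&A, Poster Track.

No — it overlaps Breakout Q&A, Plenary Chat, Poster Track, Workshop Q&A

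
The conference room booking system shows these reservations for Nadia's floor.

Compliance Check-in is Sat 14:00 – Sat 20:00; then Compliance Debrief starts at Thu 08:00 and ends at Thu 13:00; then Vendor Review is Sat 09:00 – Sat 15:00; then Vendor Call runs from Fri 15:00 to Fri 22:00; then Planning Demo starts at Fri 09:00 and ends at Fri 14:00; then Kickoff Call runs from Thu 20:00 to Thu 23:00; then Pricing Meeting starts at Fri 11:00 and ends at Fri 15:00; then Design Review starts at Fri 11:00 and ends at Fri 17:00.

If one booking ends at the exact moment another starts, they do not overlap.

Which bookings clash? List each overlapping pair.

Sorted by start: Compliance Debrief, Kickoff Call, Planning Demo, Pricing Meeting, Design Review, Vendor Call, Vendor Review, Compliance Check-in.
Kickoff Call starts after Compliance Debrief ends — done with Compliance Debrief.
Planning Demo starts after Kickoff Call ends — done with Kickoff Call.
Pricing Meeting starts before Planning Demo ends → Planning Demo and Pricing Meeting overlap.
Design Review starts before Planning Demo ends → Planning Demo and Design Review overlap.
Vendor Call starts after Planning Demo ends — done with Planning Demo.
Design Review starts before Pricing Meeting ends → Pricing Meeting and Design Review overlap.
Vendor Call starts exactly when Pricing Meeting ends (back-to-back, no overlap) — done with Pricing Meeting.
Vendor Call starts before Design Review ends → Design Review and Vendor Call overlap.
Vendor Review starts after Design Review ends — done with Design Review.
Vendor Review starts after Vendor Call ends — done with Vendor Call.
Compliance Check-in starts before Vendor Review ends → Vendor Review and Compliance Check-in overlap.

Compliance Check-in & Vendor Review, Design Review & Planning Demo, Design Review & Pricing Meeting, Design Review & Vendor Call, Planning Demo & Pricing Meeting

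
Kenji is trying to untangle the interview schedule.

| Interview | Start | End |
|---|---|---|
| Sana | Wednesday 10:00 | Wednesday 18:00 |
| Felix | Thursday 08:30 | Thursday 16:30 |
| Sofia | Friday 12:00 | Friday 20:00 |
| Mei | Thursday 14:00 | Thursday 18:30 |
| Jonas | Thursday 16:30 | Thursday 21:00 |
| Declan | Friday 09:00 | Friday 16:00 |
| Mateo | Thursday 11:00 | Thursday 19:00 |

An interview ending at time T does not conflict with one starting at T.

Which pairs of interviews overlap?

Declan & Sofia, Felix & Mateo, Felix & Mei, Jonas & Mateo, Jonas & Mei, Mateo & Mei

Sorted by start: Sana, Felix, Mateo, Mei, Jonas, Declan, Sofia.
Felix starts after Sana ends — done with Sana.
Mateo starts before Felix ends → Felix and Mateo overlap.
Mei starts before Felix ends → Felix and Mei overlap.
Jonas starts exactly when Felix ends (back-to-back, no overlap) — done with Felix.
Mei starts before Mateo ends → Mateo and Mei overlap.
Jonas starts before Mateo ends → Mateo and Jonas overlap.
Declan starts after Mateo ends — done with Mateo.
Jonas starts before Mei ends → Mei and Jonas overlap.
Declan starts after Mei ends — done with Mei.
Declan starts after Jonas ends — done with Jonas.
Sofia starts before Declan ends → Declan and Sofia overlap.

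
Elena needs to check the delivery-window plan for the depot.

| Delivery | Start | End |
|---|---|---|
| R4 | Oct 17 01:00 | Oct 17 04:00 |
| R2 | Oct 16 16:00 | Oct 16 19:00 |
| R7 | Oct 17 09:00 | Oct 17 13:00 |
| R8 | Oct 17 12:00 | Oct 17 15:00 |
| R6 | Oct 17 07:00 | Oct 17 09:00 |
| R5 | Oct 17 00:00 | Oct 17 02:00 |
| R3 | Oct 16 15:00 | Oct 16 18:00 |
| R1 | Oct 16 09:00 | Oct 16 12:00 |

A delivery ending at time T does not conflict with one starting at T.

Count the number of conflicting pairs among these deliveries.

Check each pair: they overlap iff neither finishes before the other starts.
Sorted by start: R1, R3, R2, R5, R4, R6, R7, R8.
R3 starts after R1 ends, so nothing later overlaps R1 either.
R2 starts before R3 ends → R3 and R2 overlap.
R5 starts after R3 ends, so nothing later overlaps R3 either.
R5 starts after R2 ends, so nothing later overlaps R2 either.
R4 starts before R5 ends → R5 and R4 overlap.
R6 starts after R5 ends, so nothing later overlaps R5 either.
R6 starts after R4 ends, so nothing later overlaps R4 either.
R7 starts exactly when R6 ends (back-to-back, no overlap), so nothing later overlaps R6 either.
R8 starts before R7 ends → R7 and R8 overlap.
Overlapping pairs: R2 & R3, R4 & R5, R7 & R8 — 3 in total.

3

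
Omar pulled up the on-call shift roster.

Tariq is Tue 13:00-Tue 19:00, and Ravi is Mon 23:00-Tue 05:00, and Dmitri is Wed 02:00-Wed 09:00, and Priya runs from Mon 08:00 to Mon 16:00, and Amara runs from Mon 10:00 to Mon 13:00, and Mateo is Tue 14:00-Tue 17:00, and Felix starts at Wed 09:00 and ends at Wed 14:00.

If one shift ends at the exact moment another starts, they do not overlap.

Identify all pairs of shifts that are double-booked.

Sorted by start: Priya, Amara, Ravi, Tariq, Mateo, Dmitri, Felix.
Amara starts before Priya ends → Priya and Amara overlap.
Ravi starts after Priya ends, so nothing later overlaps Priya either.
Ravi starts after Amara ends, so nothing later overlaps Amara either.
Tariq starts after Ravi ends, so nothing later overlaps Ravi either.
Mateo starts before Tariq ends → Tariq and Mateo overlap.
Dmitri starts after Tariq ends, so nothing later overlaps Tariq either.
Dmitri starts after Mateo ends, so nothing later overlaps Mateo either.
Felix starts exactly when Dmitri ends (back-to-back, no overlap).

Amara & Priya, Mateo & Tariq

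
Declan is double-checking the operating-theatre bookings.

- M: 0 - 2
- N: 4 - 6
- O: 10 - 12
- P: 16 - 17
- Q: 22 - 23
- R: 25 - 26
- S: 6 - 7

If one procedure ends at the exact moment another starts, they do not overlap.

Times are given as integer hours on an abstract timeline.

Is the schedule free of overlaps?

Sorted by start: M, N, S, O, P, Q, R.
N starts after M ends, so nothing later overlaps M either.
S starts exactly when N ends (back-to-back, no overlap), so nothing later overlaps N either.
O starts after S ends, so nothing later overlaps S either.
P starts after O ends, so nothing later overlaps O either.
Q starts after P ends, so nothing later overlaps P either.
R starts after Q ends.
Every pair is clear; the schedule has no overlaps.

Yes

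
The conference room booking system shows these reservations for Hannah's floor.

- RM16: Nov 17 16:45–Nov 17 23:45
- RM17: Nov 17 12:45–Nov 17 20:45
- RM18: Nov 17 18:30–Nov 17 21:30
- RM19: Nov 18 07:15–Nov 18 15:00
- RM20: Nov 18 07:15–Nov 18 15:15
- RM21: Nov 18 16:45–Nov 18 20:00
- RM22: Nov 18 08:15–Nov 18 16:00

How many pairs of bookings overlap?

6

Sorted by start: RM17, RM16, RM18, RM19, RM20, RM22, RM21.
RM16 starts before RM17 ends → RM17 and RM16 overlap.
RM18 starts before RM17 ends → RM17 and RM18 overlap.
RM19 starts after RM17 ends — done with RM17.
RM18 starts before RM16 ends → RM16 and RM18 overlap.
RM19 starts after RM16 ends — done with RM16.
RM19 starts after RM18 ends — done with RM18.
RM20 starts before RM19 ends → RM19 and RM20 overlap.
RM22 starts before RM19 ends → RM19 and RM22 overlap.
RM21 starts after RM19 ends.
RM22 starts before RM20 ends → RM20 and RM22 overlap.
RM21 starts after RM20 ends.
RM21 starts after RM22 ends.
Overlapping pairs: RM16 & RM17, RM16 & RM18, RM17 & RM18, RM19 & RM20, RM19 & RM22, RM20 & RM22 — 6 in total.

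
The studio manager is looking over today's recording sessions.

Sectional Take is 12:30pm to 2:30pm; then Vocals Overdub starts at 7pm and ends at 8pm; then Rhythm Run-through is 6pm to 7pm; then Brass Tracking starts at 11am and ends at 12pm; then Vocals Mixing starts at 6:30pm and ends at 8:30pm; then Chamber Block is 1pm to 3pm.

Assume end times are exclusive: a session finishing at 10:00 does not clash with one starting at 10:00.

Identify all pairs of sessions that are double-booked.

Chamber Block & Sectional Take, Rhythm Run-through & Vocals Mixing, Vocals Mixing & Vocals Overdub

Sorted by start: Brass Tracking, Sectional Take, Chamber Block, Rhythm Run-through, Vocals Mixing, Vocals Overdub.
Sectional Take starts after Brass Tracking ends, so nothing later overlaps Brass Tracking either.
Chamber Block starts before Sectional Take ends → Sectional Take and Chamber Block overlap.
Rhythm Run-through starts after Sectional Take ends, so nothing later overlaps Sectional Take either.
Rhythm Run-through starts after Chamber Block ends, so nothing later overlaps Chamber Block either.
Vocals Mixing starts before Rhythm Run-through ends → Rhythm Run-through and Vocals Mixing overlap.
Vocals Overdub starts exactly when Rhythm Run-through ends (back-to-back, no overlap).
Vocals Overdub starts before Vocals Mixing ends → Vocals Mixing and Vocals Overdub overlap.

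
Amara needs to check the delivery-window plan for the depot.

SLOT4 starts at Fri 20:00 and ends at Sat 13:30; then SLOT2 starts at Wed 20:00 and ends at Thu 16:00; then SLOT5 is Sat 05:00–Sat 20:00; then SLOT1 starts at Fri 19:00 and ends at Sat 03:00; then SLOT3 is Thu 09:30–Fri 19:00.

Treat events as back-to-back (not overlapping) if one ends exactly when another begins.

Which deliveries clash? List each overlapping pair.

Sorted by start: SLOT2, SLOT3, SLOT1, SLOT4, SLOT5.
SLOT3 starts before SLOT2 ends → SLOT2 and SLOT3 overlap.
SLOT1 starts after SLOT2 ends, so nothing later overlaps SLOT2 either.
SLOT1 starts exactly when SLOT3 ends (back-to-back, no overlap), so nothing later overlaps SLOT3 either.
SLOT4 starts before SLOT1 ends → SLOT1 and SLOT4 overlap.
SLOT5 starts after SLOT1 ends.
SLOT5 starts before SLOT4 ends → SLOT4 and SLOT5 overlap.

SLOT1 & SLOT4, SLOT2 & SLOT3, SLOT4 & SLOT5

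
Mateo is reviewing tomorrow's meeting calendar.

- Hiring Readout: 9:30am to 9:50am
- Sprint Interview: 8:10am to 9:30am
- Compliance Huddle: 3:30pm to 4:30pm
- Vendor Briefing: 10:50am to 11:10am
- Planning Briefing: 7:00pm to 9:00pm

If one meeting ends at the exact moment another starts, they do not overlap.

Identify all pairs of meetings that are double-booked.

none

Check each pair: they overlap iff neither finishes before the other starts.
Sorted by start: Sprint Interview, Hiring Readout, Vendor Briefing, Compliance Huddle, Planning Briefing.
Hiring Readout starts exactly when Sprint Interview ends (back-to-back, no overlap), so Sprint Interview has no further overlaps.
Vendor Briefing starts after Hiring Readout ends, so Hiring Readout has no further overlaps.
Compliance Huddle starts after Vendor Briefing ends, so Vendor Briefing has no further overlaps.
Planning Briefing starts after Compliance Huddle ends.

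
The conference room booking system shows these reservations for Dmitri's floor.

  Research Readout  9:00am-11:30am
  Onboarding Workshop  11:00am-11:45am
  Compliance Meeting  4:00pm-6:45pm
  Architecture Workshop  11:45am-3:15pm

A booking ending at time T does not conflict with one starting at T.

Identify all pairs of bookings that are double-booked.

Two intervals overlap when each starts before the other ends.
Sorted by start: Research Readout, Onboarding Workshop, Architecture Workshop, Compliance Meeting.
Onboarding Workshop starts before Research Readout ends → Research Readout and Onboarding Workshop overlap.
Architecture Workshop starts after Research Readout ends; Research Readout is clear from here.
Architecture Workshop starts exactly when Onboarding Workshop ends (back-to-back, no overlap); Onboarding Workshop is clear from here.
Compliance Meeting starts after Architecture Workshop ends.

Onboarding Workshop & Research Readout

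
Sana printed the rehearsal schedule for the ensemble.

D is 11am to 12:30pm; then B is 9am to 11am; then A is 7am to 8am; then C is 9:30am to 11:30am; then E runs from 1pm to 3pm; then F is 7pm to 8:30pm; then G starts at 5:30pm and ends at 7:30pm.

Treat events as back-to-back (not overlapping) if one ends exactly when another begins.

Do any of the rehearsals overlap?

Sorted by start: A, B, C, D, E, G, F.
B starts after A ends, so A has no further overlaps.
C starts before B ends → B and C overlap.
That's a conflict, so the schedule is not conflict-free.

Yes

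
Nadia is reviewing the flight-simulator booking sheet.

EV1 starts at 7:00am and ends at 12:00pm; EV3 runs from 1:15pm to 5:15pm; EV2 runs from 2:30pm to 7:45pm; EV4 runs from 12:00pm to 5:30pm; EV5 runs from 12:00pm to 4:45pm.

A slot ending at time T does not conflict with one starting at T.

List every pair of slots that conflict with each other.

Two intervals overlap when each starts before the other ends.
Sorted by start: EV1, EV4, EV5, EV3, EV2.
EV4 starts exactly when EV1 ends (back-to-back, no overlap); EV1 is clear from here.
EV5 starts before EV4 ends → EV4 and EV5 overlap.
EV3 starts before EV4 ends → EV4 and EV3 overlap.
EV2 starts before EV4 ends → EV4 and EV2 overlap.
EV3 starts before EV5 ends → EV5 and EV3 overlap.
EV2 starts before EV5 ends → EV5 and EV2 overlap.
EV2 starts before EV3 ends → EV3 and EV2 overlap.

EV2 & EV3, EV2 & EV4, EV2 & EV5, EV3 & EV4, EV3 & EV5, EV4 & EV5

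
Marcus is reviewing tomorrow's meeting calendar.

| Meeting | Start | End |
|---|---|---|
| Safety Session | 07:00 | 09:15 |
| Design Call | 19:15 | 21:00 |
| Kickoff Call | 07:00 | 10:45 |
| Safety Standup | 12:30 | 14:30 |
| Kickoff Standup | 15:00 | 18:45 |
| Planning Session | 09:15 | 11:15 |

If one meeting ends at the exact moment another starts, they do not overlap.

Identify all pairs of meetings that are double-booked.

Sorted by start: Kickoff Call, Safety Session, Planning Session, Safety Standup, Kickoff Standup, Design Call.
Safety Session starts before Kickoff Call ends → Kickoff Call and Safety Session overlap.
Planning Session starts before Kickoff Call ends → Kickoff Call and Planning Session overlap.
Safety Standup starts after Kickoff Call ends; Kickoff Call is clear from here.
Planning Session starts exactly when Safety Session ends (back-to-back, no overlap); Safety Session is clear from here.
Safety Standup starts after Planning Session ends; Planning Session is clear from here.
Kickoff Standup starts after Safety Standup ends; Safety Standup is clear from here.
Design Call starts after Kickoff Standup ends.

Kickoff Call & Planning Session, Kickoff Call & Safety Session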